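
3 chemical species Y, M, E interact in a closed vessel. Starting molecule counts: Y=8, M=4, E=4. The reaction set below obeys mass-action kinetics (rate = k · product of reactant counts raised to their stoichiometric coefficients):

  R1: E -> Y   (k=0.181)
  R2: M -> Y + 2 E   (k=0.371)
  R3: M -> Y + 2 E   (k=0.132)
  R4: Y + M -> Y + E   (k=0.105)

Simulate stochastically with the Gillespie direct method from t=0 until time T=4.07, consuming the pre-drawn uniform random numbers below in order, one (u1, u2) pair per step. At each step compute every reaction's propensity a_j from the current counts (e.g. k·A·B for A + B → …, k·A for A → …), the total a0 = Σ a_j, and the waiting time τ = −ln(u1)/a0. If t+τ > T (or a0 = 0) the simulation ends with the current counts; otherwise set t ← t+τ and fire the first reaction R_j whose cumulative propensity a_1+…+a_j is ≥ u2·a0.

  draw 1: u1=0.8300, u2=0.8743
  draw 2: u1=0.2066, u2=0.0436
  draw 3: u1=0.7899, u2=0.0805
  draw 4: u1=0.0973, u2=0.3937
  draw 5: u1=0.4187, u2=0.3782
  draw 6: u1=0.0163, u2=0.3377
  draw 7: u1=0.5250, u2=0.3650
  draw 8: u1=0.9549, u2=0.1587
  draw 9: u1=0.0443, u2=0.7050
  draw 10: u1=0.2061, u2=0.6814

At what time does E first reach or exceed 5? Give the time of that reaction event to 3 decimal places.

t=0.000: Y=8 M=4 E=4
Draw 1: a1=0.724, a2=1.484, a3=0.528, a4=3.360, a0=6.096; τ=−ln(0.8300)/6.096=0.031 → t=0.031; u2·a0=0.8743·6.096=5.330; a1+…+a3=2.736 < 5.330 ≤ a1+…+a4=6.096 → R4 fires; Y=8 M=3 E=5
Draw 2: a1=0.905, a2=1.113, a3=0.396, a4=2.520, a0=4.934; τ=−ln(0.2066)/4.934=0.320 → t=0.350; u2·a0=0.0436·4.934=0.215 ≤ a1=0.905 → R1 fires; Y=9 M=3 E=4
Draw 3: a1=0.724, a2=1.113, a3=0.396, a4=2.835, a0=5.068; τ=−ln(0.7899)/5.068=0.047 → t=0.397; u2·a0=0.0805·5.068=0.408 ≤ a1=0.724 → R1 fires; Y=10 M=3 E=3
Draw 4: a1=0.543, a2=1.113, a3=0.396, a4=3.150, a0=5.202; τ=−ln(0.0973)/5.202=0.448 → t=0.845; u2·a0=0.3937·5.202=2.048; a1+a2=1.656 < 2.048 ≤ a1+…+a3=2.052 → R3 fires; Y=11 M=2 E=5
Draw 5: a1=0.905, a2=0.742, a3=0.264, a4=2.310, a0=4.221; τ=−ln(0.4187)/4.221=0.206 → t=1.051; u2·a0=0.3782·4.221=1.596; a1=0.905 < 1.596 ≤ a1+a2=1.647 → R2 fires; Y=12 M=1 E=7
Draw 6: a1=1.267, a2=0.371, a3=0.132, a4=1.260, a0=3.030; τ=−ln(0.0163)/3.030=1.359 → t=2.409; u2·a0=0.3377·3.030=1.023 ≤ a1=1.267 → R1 fires; Y=13 M=1 E=6
Draw 7: a1=1.086, a2=0.371, a3=0.132, a4=1.365, a0=2.954; τ=−ln(0.5250)/2.954=0.218 → t=2.628; u2·a0=0.3650·2.954=1.078 ≤ a1=1.086 → R1 fires; Y=14 M=1 E=5
Draw 8: a1=0.905, a2=0.371, a3=0.132, a4=1.470, a0=2.878; τ=−ln(0.9549)/2.878=0.016 → t=2.644; u2·a0=0.1587·2.878=0.457 ≤ a1=0.905 → R1 fires; Y=15 M=1 E=4
Draw 9: a1=0.724, a2=0.371, a3=0.132, a4=1.575, a0=2.802; τ=−ln(0.0443)/2.802=1.112 → t=3.756; u2·a0=0.7050·2.802=1.975; a1+…+a3=1.227 < 1.975 ≤ a1+…+a4=2.802 → R4 fires; Y=15 M=0 E=5
Draw 10: a1=0.905, a2=0.000, a3=0.000, a4=0.000, a0=0.905; τ=−ln(0.2061)/0.905=1.745 → t=5.501 > T=4.07: stop.
E first becomes ≥ 5 when it reaches 5 at the event at t=0.031.

Threshold first reached at t = 0.031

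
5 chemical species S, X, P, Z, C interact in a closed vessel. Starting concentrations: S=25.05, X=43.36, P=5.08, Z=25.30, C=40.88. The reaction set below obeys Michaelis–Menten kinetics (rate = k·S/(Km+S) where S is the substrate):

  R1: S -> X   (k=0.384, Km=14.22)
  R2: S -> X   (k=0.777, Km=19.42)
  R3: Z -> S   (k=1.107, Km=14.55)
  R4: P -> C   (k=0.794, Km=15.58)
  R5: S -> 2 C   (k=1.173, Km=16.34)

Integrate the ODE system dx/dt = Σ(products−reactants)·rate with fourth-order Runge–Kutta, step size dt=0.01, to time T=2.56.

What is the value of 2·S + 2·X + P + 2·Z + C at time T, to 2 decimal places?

Check how each reaction changes W = 2·S + 2·X + P + 2·Z + C (weight of products minus weight of reactants):
R1: S -> X: (2·1) − (2·1) = 2 − 2 = 0
R2: S -> X: (2·1) − (2·1) = 2 − 2 = 0
R3: Z -> S: (2·1) − (2·1) = 2 − 2 = 0
R4: P -> C: (1·1) − (1·1) = 1 − 1 = 0
R5: S -> 2 C: (1·2) − (2·1) = 2 − 2 = 0
Every reaction leaves W unchanged, so W is conserved and no simulation is needed: W(T) = W(0) = 2·25.05 + 2·43.36 + 5.08 + 2·25.30 + 40.88 = 233.38

Value at T = 233.38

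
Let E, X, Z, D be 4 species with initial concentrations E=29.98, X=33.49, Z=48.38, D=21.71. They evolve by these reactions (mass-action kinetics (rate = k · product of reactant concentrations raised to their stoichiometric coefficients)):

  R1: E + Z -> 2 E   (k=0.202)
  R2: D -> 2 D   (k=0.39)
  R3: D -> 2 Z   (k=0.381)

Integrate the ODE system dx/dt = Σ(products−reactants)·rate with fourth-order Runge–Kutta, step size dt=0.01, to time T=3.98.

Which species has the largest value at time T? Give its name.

RK4 with dt=0.01: 398 steps to T=3.98. Trajectory (selected grid times):
t=0.00: E=29.98 X=33.49 Z=48.38 D=21.71
t=0.44: E=84.57 X=33.49 Z=1.08 D=21.80
t=0.88: E=92.07 X=33.49 Z=0.91 D=21.88
t=1.33: E=99.66 X=33.49 Z=0.84 D=21.97
t=1.77: E=107.09 X=33.49 Z=0.78 D=22.06
t=2.21: E=114.55 X=33.49 Z=0.73 D=22.15
t=2.65: E=122.03 X=33.49 Z=0.69 D=22.23
t=3.10: E=129.71 X=33.49 Z=0.65 D=22.32
t=3.54: E=137.25 X=33.49 Z=0.62 D=22.41
t=3.98: E=144.81 X=33.49 Z=0.59 D=22.50
At T=3.98: E=144.81 X=33.49 Z=0.59 D=22.50; the largest is E.

Dominant species at T: E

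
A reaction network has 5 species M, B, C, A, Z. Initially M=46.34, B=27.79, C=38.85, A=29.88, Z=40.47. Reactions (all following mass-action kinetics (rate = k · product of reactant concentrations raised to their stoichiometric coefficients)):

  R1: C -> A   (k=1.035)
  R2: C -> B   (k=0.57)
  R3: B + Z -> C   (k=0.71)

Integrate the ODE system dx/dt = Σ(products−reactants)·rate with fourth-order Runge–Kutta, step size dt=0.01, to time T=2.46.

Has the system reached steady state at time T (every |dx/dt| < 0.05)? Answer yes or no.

RK4 with dt=0.01: 246 steps to T=2.46. Trajectory (selected grid times):
t=0.00: M=46.34 B=27.79 C=38.85 A=29.88 Z=40.47
t=0.27: M=46.34 B=4.32 C=47.90 A=44.30 Z=9.06
t=0.55: M=46.34 B=5.39 C=34.88 A=56.25 Z=3.55
t=0.82: M=46.34 B=7.44 C=24.58 A=64.50 Z=1.05
t=1.09: M=46.34 B=9.73 C=16.59 A=70.20 Z=0.20
t=1.37: M=46.34 B=11.70 C=10.72 A=74.10 Z=0.02
t=1.64: M=46.34 B=13.02 C=6.97 A=76.54 Z=0.00
t=1.91: M=46.34 B=13.89 C=4.52 A=78.12 Z=0.00
t=2.19: M=46.34 B=14.47 C=2.88 A=79.17 Z=0.00
t=2.46: M=46.34 B=14.83 C=1.87 A=79.83 Z=0.00
Rates at T: R1=1.9343, R2=1.0653, R3=0.0000
dx/dt at T (Σ net stoichiometry × rate): M=+0.0000, B=+1.0653, C=-2.9996, A=+1.9343, Z=-0.0000
Largest |dx/dt| is |-2.9996| (C) ≥ 0.05 → not steady.

Steady state at T: no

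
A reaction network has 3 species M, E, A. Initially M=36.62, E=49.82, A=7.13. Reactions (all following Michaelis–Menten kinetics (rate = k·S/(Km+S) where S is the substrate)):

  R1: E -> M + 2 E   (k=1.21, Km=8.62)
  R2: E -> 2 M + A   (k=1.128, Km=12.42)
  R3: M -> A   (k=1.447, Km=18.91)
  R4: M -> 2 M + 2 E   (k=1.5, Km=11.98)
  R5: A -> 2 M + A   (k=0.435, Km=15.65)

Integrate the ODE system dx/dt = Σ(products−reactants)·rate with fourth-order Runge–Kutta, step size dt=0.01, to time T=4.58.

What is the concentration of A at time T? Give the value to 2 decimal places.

A at T = 15.98

RK4 with dt=0.01: 458 steps to T=4.58. Trajectory (selected grid times):
t=0.00: M=36.62 E=49.82 A=7.13
t=0.51: M=38.30 E=51.04 A=8.08
t=1.02: M=40.01 E=52.28 A=9.04
t=1.53: M=41.72 E=53.53 A=10.01
t=2.04: M=43.46 E=54.79 A=10.99
t=2.54: M=45.17 E=56.03 A=11.96
t=3.05: M=46.93 E=57.31 A=12.96
t=3.56: M=48.70 E=58.60 A=13.96
t=4.07: M=50.49 E=59.89 A=14.97
t=4.58: M=52.28 E=61.19 A=15.98
Read off A at T=4.58: 15.98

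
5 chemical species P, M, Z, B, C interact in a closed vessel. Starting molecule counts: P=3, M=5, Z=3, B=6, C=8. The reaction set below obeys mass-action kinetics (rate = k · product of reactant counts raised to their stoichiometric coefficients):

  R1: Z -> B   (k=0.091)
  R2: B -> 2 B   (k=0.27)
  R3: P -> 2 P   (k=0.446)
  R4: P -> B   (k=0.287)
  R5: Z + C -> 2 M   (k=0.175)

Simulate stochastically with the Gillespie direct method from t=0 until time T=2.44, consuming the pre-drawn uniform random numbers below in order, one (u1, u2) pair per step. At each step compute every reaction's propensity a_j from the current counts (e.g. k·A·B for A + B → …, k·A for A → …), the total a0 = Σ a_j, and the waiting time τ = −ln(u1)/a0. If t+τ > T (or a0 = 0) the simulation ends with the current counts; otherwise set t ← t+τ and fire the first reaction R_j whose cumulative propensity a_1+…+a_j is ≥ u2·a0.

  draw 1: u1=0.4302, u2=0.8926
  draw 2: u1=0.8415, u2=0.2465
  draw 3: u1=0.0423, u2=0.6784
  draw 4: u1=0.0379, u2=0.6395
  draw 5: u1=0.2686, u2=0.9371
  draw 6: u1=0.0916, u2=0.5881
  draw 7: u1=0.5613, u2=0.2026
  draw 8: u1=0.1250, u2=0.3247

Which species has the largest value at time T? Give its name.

t=0.000: P=3 M=5 Z=3 B=6 C=8
Draw 1: a1=0.273, a2=1.620, a3=1.338, a4=0.861, a5=4.200, a0=8.292; τ=−ln(0.4302)/8.292=0.102 → t=0.102; u2·a0=0.8926·8.292=7.401; a1+…+a4=4.092 < 7.401 ≤ a1+…+a5=8.292 → R5 fires; P=3 M=7 Z=2 B=6 C=7
Draw 2: a1=0.182, a2=1.620, a3=1.338, a4=0.861, a5=2.450, a0=6.451; τ=−ln(0.8415)/6.451=0.027 → t=0.128; u2·a0=0.2465·6.451=1.590; a1=0.182 < 1.590 ≤ a1+a2=1.802 → R2 fires; P=3 M=7 Z=2 B=7 C=7
Draw 3: a1=0.182, a2=1.890, a3=1.338, a4=0.861, a5=2.450, a0=6.721; τ=−ln(0.0423)/6.721=0.471 → t=0.599; u2·a0=0.6784·6.721=4.560; a1+…+a4=4.271 < 4.560 ≤ a1+…+a5=6.721 → R5 fires; P=3 M=9 Z=1 B=7 C=6
Draw 4: a1=0.091, a2=1.890, a3=1.338, a4=0.861, a5=1.050, a0=5.230; τ=−ln(0.0379)/5.230=0.626 → t=1.225; u2·a0=0.6395·5.230=3.345; a1+…+a3=3.319 < 3.345 ≤ a1+…+a4=4.180 → R4 fires; P=2 M=9 Z=1 B=8 C=6
Draw 5: a1=0.091, a2=2.160, a3=0.892, a4=0.574, a5=1.050, a0=4.767; τ=−ln(0.2686)/4.767=0.276 → t=1.501; u2·a0=0.9371·4.767=4.467; a1+…+a4=3.717 < 4.467 ≤ a1+…+a5=4.767 → R5 fires; P=2 M=11 Z=0 B=8 C=5
Draw 6: a1=0.000, a2=2.160, a3=0.892, a4=0.574, a5=0.000, a0=3.626; τ=−ln(0.0916)/3.626=0.659 → t=2.160; u2·a0=0.5881·3.626=2.132; a1=0.000 < 2.132 ≤ a1+a2=2.160 → R2 fires; P=2 M=11 Z=0 B=9 C=5
Draw 7: a1=0.000, a2=2.430, a3=0.892, a4=0.574, a5=0.000, a0=3.896; τ=−ln(0.5613)/3.896=0.148 → t=2.308; u2·a0=0.2026·3.896=0.789; a1=0.000 < 0.789 ≤ a1+a2=2.430 → R2 fires; P=2 M=11 Z=0 B=10 C=5
Draw 8: a1=0.000, a2=2.700, a3=0.892, a4=0.574, a5=0.000, a0=4.166; τ=−ln(0.1250)/4.166=0.499 → t=2.807 > T=2.44: stop.
At T=2.44: P=2 M=11 Z=0 B=10 C=5; the largest is M.

Dominant species at T: M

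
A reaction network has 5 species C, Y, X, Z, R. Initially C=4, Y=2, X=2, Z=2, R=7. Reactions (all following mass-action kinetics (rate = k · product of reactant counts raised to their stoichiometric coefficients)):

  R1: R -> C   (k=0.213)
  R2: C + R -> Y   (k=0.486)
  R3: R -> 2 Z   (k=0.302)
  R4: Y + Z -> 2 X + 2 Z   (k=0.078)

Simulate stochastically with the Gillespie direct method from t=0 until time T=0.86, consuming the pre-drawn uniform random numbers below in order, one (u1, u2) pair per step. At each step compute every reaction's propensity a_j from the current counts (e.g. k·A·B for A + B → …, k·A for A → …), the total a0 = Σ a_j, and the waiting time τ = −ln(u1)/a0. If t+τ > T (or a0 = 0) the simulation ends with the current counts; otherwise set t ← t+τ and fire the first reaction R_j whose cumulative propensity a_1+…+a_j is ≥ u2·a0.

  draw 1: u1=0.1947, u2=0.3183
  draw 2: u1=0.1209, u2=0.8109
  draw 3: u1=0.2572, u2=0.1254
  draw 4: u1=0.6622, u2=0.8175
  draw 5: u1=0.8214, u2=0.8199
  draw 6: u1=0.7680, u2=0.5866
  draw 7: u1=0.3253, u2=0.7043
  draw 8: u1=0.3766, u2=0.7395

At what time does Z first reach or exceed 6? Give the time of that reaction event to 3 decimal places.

Threshold first reached at t = 0.509

t=0.000: C=4 Y=2 X=2 Z=2 R=7
Draw 1: a1=1.491, a2=13.608, a3=2.114, a4=0.312, a0=17.525; τ=−ln(0.1947)/17.525=0.093 → t=0.093; u2·a0=0.3183·17.525=5.578; a1=1.491 < 5.578 ≤ a1+a2=15.099 → R2 fires; C=3 Y=3 X=2 Z=2 R=6
Draw 2: a1=1.278, a2=8.748, a3=1.812, a4=0.468, a0=12.306; τ=−ln(0.1209)/12.306=0.172 → t=0.265; u2·a0=0.8109·12.306=9.979; a1=1.278 < 9.979 ≤ a1+a2=10.026 → R2 fires; C=2 Y=4 X=2 Z=2 R=5
Draw 3: a1=1.065, a2=4.860, a3=1.510, a4=0.624, a0=8.059; τ=−ln(0.2572)/8.059=0.168 → t=0.434; u2·a0=0.1254·8.059=1.011 ≤ a1=1.065 → R1 fires; C=3 Y=4 X=2 Z=2 R=4
Draw 4: a1=0.852, a2=5.832, a3=1.208, a4=0.624, a0=8.516; τ=−ln(0.6622)/8.516=0.048 → t=0.482; u2·a0=0.8175·8.516=6.962; a1+a2=6.684 < 6.962 ≤ a1+…+a3=7.892 → R3 fires; C=3 Y=4 X=2 Z=4 R=3
Draw 5: a1=0.639, a2=4.374, a3=0.906, a4=1.248, a0=7.167; τ=−ln(0.8214)/7.167=0.027 → t=0.509; u2·a0=0.8199·7.167=5.876; a1+a2=5.013 < 5.876 ≤ a1+…+a3=5.919 → R3 fires; C=3 Y=4 X=2 Z=6 R=2
Draw 6: a1=0.426, a2=2.916, a3=0.604, a4=1.872, a0=5.818; τ=−ln(0.7680)/5.818=0.045 → t=0.555; u2·a0=0.5866·5.818=3.413; a1+a2=3.342 < 3.413 ≤ a1+…+a3=3.946 → R3 fires; C=3 Y=4 X=2 Z=8 R=1
Draw 7: a1=0.213, a2=1.458, a3=0.302, a4=2.496, a0=4.469; τ=−ln(0.3253)/4.469=0.251 → t=0.806; u2·a0=0.7043·4.469=3.148; a1+…+a3=1.973 < 3.148 ≤ a1+…+a4=4.469 → R4 fires; C=3 Y=3 X=4 Z=9 R=1
Draw 8: a1=0.213, a2=1.458, a3=0.302, a4=2.106, a0=4.079; τ=−ln(0.3766)/4.079=0.239 → t=1.045 > T=0.86: stop.
Z first becomes ≥ 6 when it reaches 6 at the event at t=0.509.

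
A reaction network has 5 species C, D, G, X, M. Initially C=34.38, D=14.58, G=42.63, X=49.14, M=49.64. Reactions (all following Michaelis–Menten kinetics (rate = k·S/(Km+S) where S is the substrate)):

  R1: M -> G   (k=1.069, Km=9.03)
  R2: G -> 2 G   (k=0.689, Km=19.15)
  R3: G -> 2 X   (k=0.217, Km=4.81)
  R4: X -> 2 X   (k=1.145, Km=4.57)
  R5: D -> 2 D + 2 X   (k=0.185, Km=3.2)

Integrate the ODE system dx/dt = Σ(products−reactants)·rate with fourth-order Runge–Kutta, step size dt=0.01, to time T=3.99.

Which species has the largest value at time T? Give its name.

Dominant species at T: X

RK4 with dt=0.01: 399 steps to T=3.99. Trajectory (selected grid times):
t=0.00: C=34.38 D=14.58 G=42.63 X=49.14 M=49.64
t=0.44: C=34.38 D=14.65 G=43.15 X=49.91 M=49.24
t=0.89: C=34.38 D=14.72 G=43.68 X=50.69 M=48.84
t=1.33: C=34.38 D=14.78 G=44.21 X=51.46 M=48.44
t=1.77: C=34.38 D=14.85 G=44.73 X=52.23 M=48.04
t=2.22: C=34.38 D=14.92 G=45.26 X=53.02 M=47.64
t=2.66: C=34.38 D=14.98 G=45.78 X=53.79 M=47.24
t=3.10: C=34.38 D=15.05 G=46.31 X=54.56 M=46.85
t=3.55: C=34.38 D=15.12 G=46.84 X=55.35 M=46.45
t=3.99: C=34.38 D=15.19 G=47.36 X=56.12 M=46.05
At T=3.99: C=34.38 D=15.19 G=47.36 X=56.12 M=46.05; the largest is X.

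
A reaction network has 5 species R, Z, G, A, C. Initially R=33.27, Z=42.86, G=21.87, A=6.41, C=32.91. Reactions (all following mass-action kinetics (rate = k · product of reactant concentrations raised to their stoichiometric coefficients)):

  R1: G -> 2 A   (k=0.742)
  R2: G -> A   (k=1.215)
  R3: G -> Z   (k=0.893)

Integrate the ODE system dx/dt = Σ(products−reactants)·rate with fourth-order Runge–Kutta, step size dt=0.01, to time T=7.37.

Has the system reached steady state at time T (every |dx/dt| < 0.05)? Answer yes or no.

RK4 with dt=0.01: 737 steps to T=7.37. Trajectory (selected grid times):
t=0.00: R=33.27 Z=42.86 G=21.87 A=6.41 C=32.91
t=0.82: R=33.27 Z=49.05 G=2.11 A=25.12 C=32.91
t=1.64: R=33.27 Z=49.65 G=0.20 A=26.93 C=32.91
t=2.46: R=33.27 Z=49.71 G=0.02 A=27.10 C=32.91
t=3.28: R=33.27 Z=49.71 G=0.00 A=27.12 C=32.91
t=4.09: R=33.27 Z=49.71 G=0.00 A=27.12 C=32.91
t=4.91: R=33.27 Z=49.71 G=0.00 A=27.12 C=32.91
t=5.73: R=33.27 Z=49.71 G=0.00 A=27.12 C=32.91
t=6.55: R=33.27 Z=49.71 G=0.00 A=27.12 C=32.91
t=7.37: R=33.27 Z=49.71 G=0.00 A=27.12 C=32.91
Rates at T: R1=0.0000, R2=0.0000, R3=0.0000
dx/dt at T (Σ net stoichiometry × rate): R=+0.0000, Z=+0.0000, G=-0.0000, A=+0.0000, C=+0.0000
Largest |dx/dt| is |-0.0000| (G) < 0.05 → steady.

Steady state at T: yes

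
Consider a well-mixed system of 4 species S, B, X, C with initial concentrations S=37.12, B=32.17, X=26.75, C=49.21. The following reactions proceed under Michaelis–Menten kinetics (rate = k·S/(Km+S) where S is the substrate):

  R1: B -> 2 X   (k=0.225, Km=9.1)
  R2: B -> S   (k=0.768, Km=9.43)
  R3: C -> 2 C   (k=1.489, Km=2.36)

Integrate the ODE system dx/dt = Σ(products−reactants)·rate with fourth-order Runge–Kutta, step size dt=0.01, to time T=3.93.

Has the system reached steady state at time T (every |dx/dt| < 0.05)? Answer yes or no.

Steady state at T: no

RK4 with dt=0.01: 393 steps to T=3.93. Trajectory (selected grid times):
t=0.00: S=37.12 B=32.17 X=26.75 C=49.21
t=0.44: S=37.38 B=31.83 X=26.90 C=49.84
t=0.87: S=37.64 B=31.50 X=27.05 C=50.45
t=1.31: S=37.90 B=31.17 X=27.21 C=51.07
t=1.75: S=38.15 B=30.83 X=27.36 C=51.70
t=2.18: S=38.41 B=30.50 X=27.51 C=52.31
t=2.62: S=38.66 B=30.17 X=27.66 C=52.94
t=3.06: S=38.92 B=29.84 X=27.81 C=53.57
t=3.49: S=39.17 B=29.51 X=27.96 C=54.18
t=3.93: S=39.43 B=29.18 X=28.11 C=54.81
Rates at T: R1=0.1715, R2=0.5804, R3=1.4275
dx/dt at T (Σ net stoichiometry × rate): S=+0.5804, B=-0.7519, X=+0.3430, C=+1.4275
Largest |dx/dt| is |+1.4275| (C) ≥ 0.05 → not steady.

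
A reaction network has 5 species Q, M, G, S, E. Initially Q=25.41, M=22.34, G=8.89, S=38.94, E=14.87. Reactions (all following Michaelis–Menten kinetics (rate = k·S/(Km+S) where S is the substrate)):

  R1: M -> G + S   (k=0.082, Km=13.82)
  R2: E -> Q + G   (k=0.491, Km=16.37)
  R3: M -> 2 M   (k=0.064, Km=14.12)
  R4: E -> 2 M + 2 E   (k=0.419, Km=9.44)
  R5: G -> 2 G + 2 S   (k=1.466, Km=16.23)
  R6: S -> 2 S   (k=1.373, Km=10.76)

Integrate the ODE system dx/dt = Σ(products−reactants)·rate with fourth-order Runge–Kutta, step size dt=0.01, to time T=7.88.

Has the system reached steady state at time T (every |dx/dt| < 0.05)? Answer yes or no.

RK4 with dt=0.01: 788 steps to T=7.88. Trajectory (selected grid times):
t=0.00: Q=25.41 M=22.34 G=8.89 S=38.94 E=14.87
t=0.88: Q=25.62 M=22.78 G=9.61 S=40.87 E=14.89
t=1.75: Q=25.82 M=23.22 G=10.34 S=42.84 E=14.91
t=2.63: Q=26.03 M=23.66 G=11.11 S=44.88 E=14.93
t=3.50: Q=26.23 M=24.10 G=11.88 S=46.95 E=14.95
t=4.38: Q=26.44 M=24.54 G=12.69 S=49.10 E=14.97
t=5.25: Q=26.64 M=24.97 G=13.51 S=51.26 E=14.99
t=6.13: Q=26.85 M=25.42 G=14.36 S=53.50 E=15.01
t=7.00: Q=27.05 M=25.85 G=15.22 S=55.76 E=15.03
t=7.88: Q=27.26 M=26.30 G=16.11 S=58.10 E=15.05
Rates at T: R1=0.0538, R2=0.2352, R3=0.0416, R4=0.2575, R5=0.7302, R6=1.1584
dx/dt at T (Σ net stoichiometry × rate): Q=+0.2352, M=+0.5028, G=+1.0191, S=+2.6726, E=+0.0223
Largest |dx/dt| is |+2.6726| (S) ≥ 0.05 → not steady.

Steady state at T: no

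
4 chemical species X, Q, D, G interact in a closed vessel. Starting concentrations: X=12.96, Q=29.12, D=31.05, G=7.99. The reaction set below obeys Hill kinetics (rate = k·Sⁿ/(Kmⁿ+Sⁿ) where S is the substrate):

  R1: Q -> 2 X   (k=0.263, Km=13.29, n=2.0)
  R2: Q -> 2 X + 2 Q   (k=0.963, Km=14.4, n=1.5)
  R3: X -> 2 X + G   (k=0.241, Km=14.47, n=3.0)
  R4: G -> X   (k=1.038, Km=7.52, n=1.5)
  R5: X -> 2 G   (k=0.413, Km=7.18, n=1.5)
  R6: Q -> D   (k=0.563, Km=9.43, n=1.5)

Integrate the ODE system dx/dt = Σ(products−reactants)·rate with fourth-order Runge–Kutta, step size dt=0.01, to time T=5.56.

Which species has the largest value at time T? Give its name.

Dominant species at T: D

RK4 with dt=0.01: 556 steps to T=5.56. Trajectory (selected grid times):
t=0.00: X=12.96 Q=29.12 D=31.05 G=7.99
t=0.62: X=14.34 Q=29.13 D=31.34 G=8.09
t=1.24: X=15.72 Q=29.15 D=31.64 G=8.21
t=1.85: X=17.09 Q=29.16 D=31.93 G=8.35
t=2.47: X=18.49 Q=29.17 D=32.22 G=8.51
t=3.09: X=19.90 Q=29.19 D=32.52 G=8.67
t=3.71: X=21.31 Q=29.20 D=32.81 G=8.85
t=4.32: X=22.71 Q=29.21 D=33.10 G=9.03
t=4.94: X=24.14 Q=29.23 D=33.40 G=9.22
t=5.56: X=25.57 Q=29.24 D=33.69 G=9.42
At T=5.56: X=25.57 Q=29.24 D=33.69 G=9.42; the largest is D.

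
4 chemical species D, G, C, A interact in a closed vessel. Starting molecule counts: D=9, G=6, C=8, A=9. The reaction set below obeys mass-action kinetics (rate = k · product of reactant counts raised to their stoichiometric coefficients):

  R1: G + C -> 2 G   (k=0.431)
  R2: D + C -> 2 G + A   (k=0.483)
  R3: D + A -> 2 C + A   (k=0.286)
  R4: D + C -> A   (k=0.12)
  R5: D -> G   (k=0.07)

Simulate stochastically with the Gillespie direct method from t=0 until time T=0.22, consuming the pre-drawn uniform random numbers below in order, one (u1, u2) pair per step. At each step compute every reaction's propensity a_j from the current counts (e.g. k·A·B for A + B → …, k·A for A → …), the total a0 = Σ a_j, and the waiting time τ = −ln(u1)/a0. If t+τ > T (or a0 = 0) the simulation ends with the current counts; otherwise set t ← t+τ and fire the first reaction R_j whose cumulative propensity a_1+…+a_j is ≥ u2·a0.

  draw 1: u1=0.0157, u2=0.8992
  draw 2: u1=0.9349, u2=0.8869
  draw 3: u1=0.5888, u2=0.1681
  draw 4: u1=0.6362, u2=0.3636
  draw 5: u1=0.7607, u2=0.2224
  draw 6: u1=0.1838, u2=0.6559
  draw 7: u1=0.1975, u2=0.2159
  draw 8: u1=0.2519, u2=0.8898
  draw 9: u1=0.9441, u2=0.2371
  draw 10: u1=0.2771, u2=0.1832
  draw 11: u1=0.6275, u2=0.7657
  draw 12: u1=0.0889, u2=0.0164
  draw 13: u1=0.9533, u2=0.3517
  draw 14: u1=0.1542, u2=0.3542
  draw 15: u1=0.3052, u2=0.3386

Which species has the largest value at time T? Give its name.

Dominant species at T: G

t=0.000: D=9 G=6 C=8 A=9
Draw 1: a1=20.688, a2=34.776, a3=23.166, a4=8.640, a5=0.630, a0=87.900; τ=−ln(0.0157)/87.900=0.047 → t=0.047; u2·a0=0.8992·87.900=79.040; a1+…+a3=78.630 < 79.040 ≤ a1+…+a4=87.270 → R4 fires; D=8 G=6 C=7 A=10
Draw 2: a1=18.102, a2=27.048, a3=22.880, a4=6.720, a5=0.560, a0=75.310; τ=−ln(0.9349)/75.310=0.001 → t=0.048; u2·a0=0.8869·75.310=66.792; a1+a2=45.150 < 66.792 ≤ a1+…+a3=68.030 → R3 fires; D=7 G=6 C=9 A=10
Draw 3: a1=23.274, a2=30.429, a3=20.020, a4=7.560, a5=0.490, a0=81.773; τ=−ln(0.5888)/81.773=0.006 → t=0.055; u2·a0=0.1681·81.773=13.746 ≤ a1=23.274 → R1 fires; D=7 G=7 C=8 A=10
Draw 4: a1=24.136, a2=27.048, a3=20.020, a4=6.720, a5=0.490, a0=78.414; τ=−ln(0.6362)/78.414=0.006 → t=0.060; u2·a0=0.3636·78.414=28.511; a1=24.136 < 28.511 ≤ a1+a2=51.184 → R2 fires; D=6 G=9 C=7 A=11
Draw 5: a1=27.153, a2=20.286, a3=18.876, a4=5.040, a5=0.420, a0=71.775; τ=−ln(0.7607)/71.775=0.004 → t=0.064; u2·a0=0.2224·71.775=15.963 ≤ a1=27.153 → R1 fires; D=6 G=10 C=6 A=11
Draw 6: a1=25.860, a2=17.388, a3=18.876, a4=4.320, a5=0.420, a0=66.864; τ=−ln(0.1838)/66.864=0.025 → t=0.090; u2·a0=0.6559·66.864=43.856; a1+a2=43.248 < 43.856 ≤ a1+…+a3=62.124 → R3 fires; D=5 G=10 C=8 A=11
Draw 7: a1=34.480, a2=19.320, a3=15.730, a4=4.800, a5=0.350, a0=74.680; τ=−ln(0.1975)/74.680=0.022 → t=0.111; u2·a0=0.2159·74.680=16.123 ≤ a1=34.480 → R1 fires; D=5 G=11 C=7 A=11
Draw 8: a1=33.187, a2=16.905, a3=15.730, a4=4.200, a5=0.350, a0=70.372; τ=−ln(0.2519)/70.372=0.020 → t=0.131; u2·a0=0.8898·70.372=62.617; a1+a2=50.092 < 62.617 ≤ a1+…+a3=65.822 → R3 fires; D=4 G=11 C=9 A=11
Draw 9: a1=42.669, a2=17.388, a3=12.584, a4=4.320, a5=0.280, a0=77.241; τ=−ln(0.9441)/77.241=0.001 → t=0.132; u2·a0=0.2371·77.241=18.314 ≤ a1=42.669 → R1 fires; D=4 G=12 C=8 A=11
Draw 10: a1=41.376, a2=15.456, a3=12.584, a4=3.840, a5=0.280, a0=73.536; τ=−ln(0.2771)/73.536=0.017 → t=0.149; u2·a0=0.1832·73.536=13.472 ≤ a1=41.376 → R1 fires; D=4 G=13 C=7 A=11
Draw 11: a1=39.221, a2=13.524, a3=12.584, a4=3.360, a5=0.280, a0=68.969; τ=−ln(0.6275)/68.969=0.007 → t=0.156; u2·a0=0.7657·68.969=52.810; a1+a2=52.745 < 52.810 ≤ a1+…+a3=65.329 → R3 fires; D=3 G=13 C=9 A=11
Draw 12: a1=50.427, a2=13.041, a3=9.438, a4=3.240, a5=0.210, a0=76.356; τ=−ln(0.0889)/76.356=0.032 → t=0.188; u2·a0=0.0164·76.356=1.252 ≤ a1=50.427 → R1 fires; D=3 G=14 C=8 A=11
Draw 13: a1=48.272, a2=11.592, a3=9.438, a4=2.880, a5=0.210, a0=72.392; τ=−ln(0.9533)/72.392=0.001 → t=0.188; u2·a0=0.3517·72.392=25.460 ≤ a1=48.272 → R1 fires; D=3 G=15 C=7 A=11
Draw 14: a1=45.255, a2=10.143, a3=9.438, a4=2.520, a5=0.210, a0=67.566; τ=−ln(0.1542)/67.566=0.028 → t=0.216; u2·a0=0.3542·67.566=23.932 ≤ a1=45.255 → R1 fires; D=3 G=16 C=6 A=11
Draw 15: a1=41.376, a2=8.694, a3=9.438, a4=2.160, a5=0.210, a0=61.878; τ=−ln(0.3052)/61.878=0.019 → t=0.235 > T=0.22: stop.
At T=0.22: D=3 G=16 C=6 A=11; the largest is G.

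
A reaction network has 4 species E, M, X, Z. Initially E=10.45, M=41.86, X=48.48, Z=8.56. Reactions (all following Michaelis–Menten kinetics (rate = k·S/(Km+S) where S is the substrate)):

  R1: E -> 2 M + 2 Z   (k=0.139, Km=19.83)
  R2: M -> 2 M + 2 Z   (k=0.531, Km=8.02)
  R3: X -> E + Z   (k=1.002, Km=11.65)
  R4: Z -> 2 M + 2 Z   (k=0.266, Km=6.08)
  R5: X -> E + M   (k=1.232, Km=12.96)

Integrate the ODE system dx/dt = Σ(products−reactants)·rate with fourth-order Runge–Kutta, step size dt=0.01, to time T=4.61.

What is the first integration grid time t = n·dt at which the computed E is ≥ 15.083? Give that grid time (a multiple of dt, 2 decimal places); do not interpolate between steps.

RK4 with dt=0.01: 461 steps to T=4.61. Trajectory (selected grid times):
t=0.00: E=10.45 M=41.86 X=48.48 Z=8.56
t=0.51: E=11.33 M=42.80 X=47.57 Z=9.56
t=1.02: E=12.21 M=43.74 X=46.67 Z=10.56
t=1.54: E=13.10 M=44.71 X=45.75 Z=11.59
t=2.05: E=13.96 M=45.66 X=44.86 Z=12.61
t=2.56: E=14.82 M=46.63 X=43.97 Z=13.62
t=2.71: E=15.08 M=46.91 X=43.71 Z=13.92
t=2.72: E=15.09 M=46.93 X=43.69 Z=13.94
t=3.07: E=15.68 M=47.59 X=43.08 Z=14.65
t=3.59: E=16.55 M=48.58 X=42.18 Z=15.69
t=4.10: E=17.39 M=49.56 X=41.30 Z=16.72
t=4.61: E=18.24 M=50.54 X=40.43 Z=17.75
E(2.71)=15.075 < 15.083 but E(2.72)=15.092 ≥ 15.083, so the first grid time is t=2.72.

Threshold first reached at t = 2.72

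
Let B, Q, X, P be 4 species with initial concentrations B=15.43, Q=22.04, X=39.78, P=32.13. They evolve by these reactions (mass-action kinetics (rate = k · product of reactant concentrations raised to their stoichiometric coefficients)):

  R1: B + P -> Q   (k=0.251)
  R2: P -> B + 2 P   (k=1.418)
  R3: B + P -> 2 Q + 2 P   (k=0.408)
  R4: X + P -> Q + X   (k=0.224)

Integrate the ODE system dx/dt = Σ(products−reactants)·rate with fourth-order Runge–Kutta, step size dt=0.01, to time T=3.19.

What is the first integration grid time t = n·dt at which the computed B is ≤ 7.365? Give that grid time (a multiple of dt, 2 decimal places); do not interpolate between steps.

Threshold first reached at t = 0.06

RK4 with dt=0.01: 319 steps to T=3.19. Trajectory (selected grid times):
t=0.00: B=15.43 Q=22.04 X=39.78 P=32.13
t=0.05: B=7.43 Q=50.70 X=39.78 P=24.01
t=0.06: B=6.68 Q=54.52 X=39.78 P=22.53
t=0.35: B=2.84 Q=92.69 X=39.78 P=3.03
t=0.71: B=2.68 Q=97.39 X=39.78 P=0.24
t=1.06: B=2.67 Q=97.75 X=39.78 P=0.02
t=1.42: B=2.67 Q=97.78 X=39.78 P=0.00
t=1.77: B=2.67 Q=97.78 X=39.78 P=0.00
t=2.13: B=2.67 Q=97.78 X=39.78 P=0.00
t=2.48: B=2.67 Q=97.78 X=39.78 P=0.00
t=2.84: B=2.67 Q=97.78 X=39.78 P=0.00
t=3.19: B=2.67 Q=97.78 X=39.78 P=0.00
B(0.05)=7.427 > 7.365 but B(0.06)=6.677 ≤ 7.365, so the first grid time is t=0.06.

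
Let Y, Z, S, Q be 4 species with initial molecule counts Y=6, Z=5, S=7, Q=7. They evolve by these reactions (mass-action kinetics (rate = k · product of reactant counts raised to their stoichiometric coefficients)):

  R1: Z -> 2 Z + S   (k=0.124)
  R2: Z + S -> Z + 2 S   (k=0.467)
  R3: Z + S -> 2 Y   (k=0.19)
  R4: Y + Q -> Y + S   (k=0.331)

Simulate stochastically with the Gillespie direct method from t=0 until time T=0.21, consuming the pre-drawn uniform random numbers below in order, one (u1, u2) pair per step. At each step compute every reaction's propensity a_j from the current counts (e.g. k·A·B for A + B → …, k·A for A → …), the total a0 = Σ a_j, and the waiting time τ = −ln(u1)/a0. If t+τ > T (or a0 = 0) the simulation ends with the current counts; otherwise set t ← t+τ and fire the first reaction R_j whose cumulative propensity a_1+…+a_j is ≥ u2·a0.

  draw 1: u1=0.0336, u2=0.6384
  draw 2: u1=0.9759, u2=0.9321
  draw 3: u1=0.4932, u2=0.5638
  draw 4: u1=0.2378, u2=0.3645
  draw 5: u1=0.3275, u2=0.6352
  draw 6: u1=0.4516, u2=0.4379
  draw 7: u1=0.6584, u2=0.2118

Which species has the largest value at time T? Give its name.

Dominant species at T: Y

t=0.000: Y=6 Z=5 S=7 Q=7
Draw 1: a1=0.620, a2=16.345, a3=6.650, a4=13.902, a0=37.517; τ=−ln(0.0336)/37.517=0.090 → t=0.090; u2·a0=0.6384·37.517=23.951; a1+…+a3=23.615 < 23.951 ≤ a1+…+a4=37.517 → R4 fires; Y=6 Z=5 S=8 Q=6
Draw 2: a1=0.620, a2=18.680, a3=7.600, a4=11.916, a0=38.816; τ=−ln(0.9759)/38.816=0.001 → t=0.091; u2·a0=0.9321·38.816=36.180; a1+…+a3=26.900 < 36.180 ≤ a1+…+a4=38.816 → R4 fires; Y=6 Z=5 S=9 Q=5
Draw 3: a1=0.620, a2=21.015, a3=8.550, a4=9.930, a0=40.115; τ=−ln(0.4932)/40.115=0.018 → t=0.109; u2·a0=0.5638·40.115=22.617; a1+a2=21.635 < 22.617 ≤ a1+…+a3=30.185 → R3 fires; Y=8 Z=4 S=8 Q=5
Draw 4: a1=0.496, a2=14.944, a3=6.080, a4=13.240, a0=34.760; τ=−ln(0.2378)/34.760=0.041 → t=0.150; u2·a0=0.3645·34.760=12.670; a1=0.496 < 12.670 ≤ a1+a2=15.440 → R2 fires; Y=8 Z=4 S=9 Q=5
Draw 5: a1=0.496, a2=16.812, a3=6.840, a4=13.240, a0=37.388; τ=−ln(0.3275)/37.388=0.030 → t=0.180; u2·a0=0.6352·37.388=23.749; a1+a2=17.308 < 23.749 ≤ a1+…+a3=24.148 → R3 fires; Y=10 Z=3 S=8 Q=5
Draw 6: a1=0.372, a2=11.208, a3=4.560, a4=16.550, a0=32.690; τ=−ln(0.4516)/32.690=0.024 → t=0.204; u2·a0=0.4379·32.690=14.315; a1+a2=11.580 < 14.315 ≤ a1+…+a3=16.140 → R3 fires; Y=12 Z=2 S=7 Q=5
Draw 7: a1=0.248, a2=6.538, a3=2.660, a4=19.860, a0=29.306; τ=−ln(0.6584)/29.306=0.014 → t=0.218 > T=0.21: stop.
At T=0.21: Y=12 Z=2 S=7 Q=5; the largest is Y.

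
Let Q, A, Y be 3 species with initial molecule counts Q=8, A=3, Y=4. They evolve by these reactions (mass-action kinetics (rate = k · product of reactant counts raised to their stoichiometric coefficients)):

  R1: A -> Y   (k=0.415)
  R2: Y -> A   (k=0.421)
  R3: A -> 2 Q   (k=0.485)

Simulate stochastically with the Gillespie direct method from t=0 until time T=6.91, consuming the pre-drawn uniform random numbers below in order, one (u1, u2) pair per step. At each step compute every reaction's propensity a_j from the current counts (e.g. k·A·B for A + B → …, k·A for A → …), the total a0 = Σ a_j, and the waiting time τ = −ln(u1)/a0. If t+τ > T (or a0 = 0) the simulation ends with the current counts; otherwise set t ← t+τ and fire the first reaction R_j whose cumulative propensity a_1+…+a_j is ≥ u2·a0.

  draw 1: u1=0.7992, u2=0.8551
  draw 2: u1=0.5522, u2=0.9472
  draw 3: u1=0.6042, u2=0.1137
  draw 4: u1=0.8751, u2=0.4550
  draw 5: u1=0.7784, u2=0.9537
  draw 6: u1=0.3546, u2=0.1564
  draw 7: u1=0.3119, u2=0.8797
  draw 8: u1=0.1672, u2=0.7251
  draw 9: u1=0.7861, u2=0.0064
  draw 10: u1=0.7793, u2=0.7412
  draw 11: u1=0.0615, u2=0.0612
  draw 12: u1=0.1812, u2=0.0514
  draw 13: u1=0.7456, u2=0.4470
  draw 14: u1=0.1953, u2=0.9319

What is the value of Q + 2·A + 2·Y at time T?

Check how each reaction changes W = Q + 2·A + 2·Y (weight of products minus weight of reactants):
R1: A -> Y: (2·1) − (2·1) = 2 − 2 = 0
R2: Y -> A: (2·1) − (2·1) = 2 − 2 = 0
R3: A -> 2 Q: (1·2) − (2·1) = 2 − 2 = 0
Every reaction leaves W unchanged, so W is conserved and no simulation is needed: W(T) = W(0) = 8 + 2·3 + 2·4 = 22

Value at T = 22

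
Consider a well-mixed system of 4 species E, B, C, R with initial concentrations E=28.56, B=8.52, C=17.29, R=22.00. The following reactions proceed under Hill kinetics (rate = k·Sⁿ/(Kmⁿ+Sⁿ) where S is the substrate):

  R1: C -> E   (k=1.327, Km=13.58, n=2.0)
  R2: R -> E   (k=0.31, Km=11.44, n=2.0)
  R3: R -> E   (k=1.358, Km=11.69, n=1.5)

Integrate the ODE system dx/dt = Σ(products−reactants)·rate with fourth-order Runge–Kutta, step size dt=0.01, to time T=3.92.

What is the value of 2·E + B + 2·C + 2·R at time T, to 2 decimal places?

Value at T = 144.22

Check how each reaction changes W = 2·E + B + 2·C + 2·R (weight of products minus weight of reactants):
R1: C -> E: (2·1) − (2·1) = 2 − 2 = 0
R2: R -> E: (2·1) − (2·1) = 2 − 2 = 0
R3: R -> E: (2·1) − (2·1) = 2 − 2 = 0
Every reaction leaves W unchanged, so W is conserved and no simulation is needed: W(T) = W(0) = 2·28.56 + 8.52 + 2·17.29 + 2·22.00 = 144.22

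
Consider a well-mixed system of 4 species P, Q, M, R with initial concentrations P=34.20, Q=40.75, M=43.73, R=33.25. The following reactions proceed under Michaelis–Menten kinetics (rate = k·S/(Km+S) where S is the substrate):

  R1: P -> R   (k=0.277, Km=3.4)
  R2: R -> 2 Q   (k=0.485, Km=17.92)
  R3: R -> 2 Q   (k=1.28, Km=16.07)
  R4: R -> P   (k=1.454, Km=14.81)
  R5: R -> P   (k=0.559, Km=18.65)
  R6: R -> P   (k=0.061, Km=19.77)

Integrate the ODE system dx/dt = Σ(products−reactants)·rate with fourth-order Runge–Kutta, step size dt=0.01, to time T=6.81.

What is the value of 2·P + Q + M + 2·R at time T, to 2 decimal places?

Value at T = 219.38

Check how each reaction changes W = 2·P + Q + M + 2·R (weight of products minus weight of reactants):
R1: P -> R: (2·1) − (2·1) = 2 − 2 = 0
R2: R -> 2 Q: (1·2) − (2·1) = 2 − 2 = 0
R3: R -> 2 Q: (1·2) − (2·1) = 2 − 2 = 0
R4: R -> P: (2·1) − (2·1) = 2 − 2 = 0
R5: R -> P: (2·1) − (2·1) = 2 − 2 = 0
R6: R -> P: (2·1) − (2·1) = 2 − 2 = 0
Every reaction leaves W unchanged, so W is conserved and no simulation is needed: W(T) = W(0) = 2·34.20 + 40.75 + 43.73 + 2·33.25 = 219.38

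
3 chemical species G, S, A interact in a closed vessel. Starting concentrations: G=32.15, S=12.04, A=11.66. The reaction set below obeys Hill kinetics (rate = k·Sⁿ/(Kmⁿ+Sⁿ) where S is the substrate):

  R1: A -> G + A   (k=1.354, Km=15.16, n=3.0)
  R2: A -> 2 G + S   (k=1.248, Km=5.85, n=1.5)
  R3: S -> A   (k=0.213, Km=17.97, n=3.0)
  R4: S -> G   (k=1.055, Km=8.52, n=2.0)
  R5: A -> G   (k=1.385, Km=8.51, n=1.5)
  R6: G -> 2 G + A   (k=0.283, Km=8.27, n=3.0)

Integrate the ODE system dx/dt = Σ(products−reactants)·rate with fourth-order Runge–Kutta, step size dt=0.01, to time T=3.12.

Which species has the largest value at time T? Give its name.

Dominant species at T: G

RK4 with dt=0.01: 312 steps to T=3.12. Trajectory (selected grid times):
t=0.00: G=32.15 S=12.04 A=11.66
t=0.35: G=33.57 S=12.10 A=11.16
t=0.69: G=34.92 S=12.14 A=10.69
t=1.04: G=36.28 S=12.19 A=10.22
t=1.39: G=37.60 S=12.22 A=9.76
t=1.73: G=38.86 S=12.25 A=9.33
t=2.08: G=40.12 S=12.27 A=8.90
t=2.43: G=41.36 S=12.28 A=8.49
t=2.77: G=42.52 S=12.29 A=8.11
t=3.12: G=43.69 S=12.29 A=7.73
At T=3.12: G=43.69 S=12.29 A=7.73; the largest is G.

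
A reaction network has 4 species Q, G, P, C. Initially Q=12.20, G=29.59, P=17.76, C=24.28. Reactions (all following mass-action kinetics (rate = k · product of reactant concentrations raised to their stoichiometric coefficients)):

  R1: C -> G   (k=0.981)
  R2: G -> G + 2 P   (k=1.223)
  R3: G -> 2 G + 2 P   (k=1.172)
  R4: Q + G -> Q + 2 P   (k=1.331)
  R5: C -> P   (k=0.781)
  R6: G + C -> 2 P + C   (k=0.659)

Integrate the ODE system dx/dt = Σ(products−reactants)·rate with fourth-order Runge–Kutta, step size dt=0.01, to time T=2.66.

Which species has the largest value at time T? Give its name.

Dominant species at T: P

RK4 with dt=0.01: 266 steps to T=2.66. Trajectory (selected grid times):
t=0.00: Q=12.20 G=29.59 P=17.76 C=24.28
t=0.30: Q=12.20 G=0.61 P=99.54 C=14.31
t=0.59: Q=12.20 G=0.43 P=109.86 C=8.59
t=0.89: Q=12.20 G=0.29 P=116.40 C=5.06
t=1.18: Q=12.20 G=0.19 P=120.25 C=3.04
t=1.48: Q=12.20 G=0.12 P=122.66 C=1.79
t=1.77: Q=12.20 G=0.07 P=124.06 C=1.07
t=2.07: Q=12.20 G=0.05 P=124.93 C=0.63
t=2.36: Q=12.20 G=0.03 P=125.43 C=0.38
t=2.66: Q=12.20 G=0.02 P=125.74 C=0.22
At T=2.66: Q=12.20 G=0.02 P=125.74 C=0.22; the largest is P.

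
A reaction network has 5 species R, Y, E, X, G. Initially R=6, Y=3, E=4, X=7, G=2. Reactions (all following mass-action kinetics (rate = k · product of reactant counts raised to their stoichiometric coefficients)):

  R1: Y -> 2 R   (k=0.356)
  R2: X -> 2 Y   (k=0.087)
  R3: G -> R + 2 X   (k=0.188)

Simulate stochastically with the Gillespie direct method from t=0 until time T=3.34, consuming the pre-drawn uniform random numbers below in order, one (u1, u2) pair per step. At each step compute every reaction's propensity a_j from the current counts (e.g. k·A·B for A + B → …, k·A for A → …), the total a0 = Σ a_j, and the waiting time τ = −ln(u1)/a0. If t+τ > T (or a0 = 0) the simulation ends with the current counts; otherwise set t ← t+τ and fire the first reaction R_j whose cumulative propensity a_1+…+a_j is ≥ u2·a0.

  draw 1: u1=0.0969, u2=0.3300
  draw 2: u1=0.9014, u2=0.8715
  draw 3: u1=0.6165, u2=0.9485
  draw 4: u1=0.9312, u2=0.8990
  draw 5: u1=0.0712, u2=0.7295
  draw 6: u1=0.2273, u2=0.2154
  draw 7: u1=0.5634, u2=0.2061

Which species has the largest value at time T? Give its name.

Dominant species at T: R

t=0.000: R=6 Y=3 E=4 X=7 G=2
Draw 1: a1=1.068, a2=0.609, a3=0.376, a0=2.053; τ=−ln(0.0969)/2.053=1.137 → t=1.137; u2·a0=0.3300·2.053=0.677 ≤ a1=1.068 → R1 fires; R=8 Y=2 E=4 X=7 G=2
Draw 2: a1=0.712, a2=0.609, a3=0.376, a0=1.697; τ=−ln(0.9014)/1.697=0.061 → t=1.198; u2·a0=0.8715·1.697=1.479; a1+a2=1.321 < 1.479 ≤ a1+…+a3=1.697 → R3 fires; R=9 Y=2 E=4 X=9 G=1
Draw 3: a1=0.712, a2=0.783, a3=0.188, a0=1.683; τ=−ln(0.6165)/1.683=0.287 → t=1.485; u2·a0=0.9485·1.683=1.596; a1+a2=1.495 < 1.596 ≤ a1+…+a3=1.683 → R3 fires; R=10 Y=2 E=4 X=11 G=0
Draw 4: a1=0.712, a2=0.957, a3=0.000, a0=1.669; τ=−ln(0.9312)/1.669=0.043 → t=1.528; u2·a0=0.8990·1.669=1.500; a1=0.712 < 1.500 ≤ a1+a2=1.669 → R2 fires; R=10 Y=4 E=4 X=10 G=0
Draw 5: a1=1.424, a2=0.870, a3=0.000, a0=2.294; τ=−ln(0.0712)/2.294=1.152 → t=2.680; u2·a0=0.7295·2.294=1.673; a1=1.424 < 1.673 ≤ a1+a2=2.294 → R2 fires; R=10 Y=6 E=4 X=9 G=0
Draw 6: a1=2.136, a2=0.783, a3=0.000, a0=2.919; τ=−ln(0.2273)/2.919=0.508 → t=3.188; u2·a0=0.2154·2.919=0.629 ≤ a1=2.136 → R1 fires; R=12 Y=5 E=4 X=9 G=0
Draw 7: a1=1.780, a2=0.783, a3=0.000, a0=2.563; τ=−ln(0.5634)/2.563=0.224 → t=3.411 > T=3.34: stop.
At T=3.34: R=12 Y=5 E=4 X=9 G=0; the largest is R.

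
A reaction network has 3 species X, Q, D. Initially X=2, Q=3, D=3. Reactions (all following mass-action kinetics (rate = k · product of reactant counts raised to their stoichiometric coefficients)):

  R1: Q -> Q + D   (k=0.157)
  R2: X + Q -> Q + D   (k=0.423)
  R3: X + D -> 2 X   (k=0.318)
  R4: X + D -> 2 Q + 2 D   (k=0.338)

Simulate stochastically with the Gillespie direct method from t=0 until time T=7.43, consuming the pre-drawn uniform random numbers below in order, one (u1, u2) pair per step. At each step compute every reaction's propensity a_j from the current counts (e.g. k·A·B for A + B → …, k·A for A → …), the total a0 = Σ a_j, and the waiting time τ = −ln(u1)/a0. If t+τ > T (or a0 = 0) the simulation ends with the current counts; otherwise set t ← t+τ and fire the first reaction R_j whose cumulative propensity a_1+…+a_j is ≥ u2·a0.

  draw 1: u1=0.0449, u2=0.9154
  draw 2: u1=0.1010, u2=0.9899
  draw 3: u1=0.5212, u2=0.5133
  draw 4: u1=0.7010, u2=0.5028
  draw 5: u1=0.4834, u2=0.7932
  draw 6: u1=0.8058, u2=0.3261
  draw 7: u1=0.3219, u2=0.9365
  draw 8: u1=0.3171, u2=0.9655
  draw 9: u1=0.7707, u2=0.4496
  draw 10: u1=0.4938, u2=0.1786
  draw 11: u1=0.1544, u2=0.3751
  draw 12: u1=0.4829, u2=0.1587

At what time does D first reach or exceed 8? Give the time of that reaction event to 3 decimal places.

Threshold first reached at t = 2.439

t=0.000: X=2 Q=3 D=3
Draw 1: a1=0.471, a2=2.538, a3=1.908, a4=2.028, a0=6.945; τ=−ln(0.0449)/6.945=0.447 → t=0.447; u2·a0=0.9154·6.945=6.357; a1+…+a3=4.917 < 6.357 ≤ a1+…+a4=6.945 → R4 fires; X=1 Q=5 D=4
Draw 2: a1=0.785, a2=2.115, a3=1.272, a4=1.352, a0=5.524; τ=−ln(0.1010)/5.524=0.415 → t=0.862; u2·a0=0.9899·5.524=5.468; a1+…+a3=4.172 < 5.468 ≤ a1+…+a4=5.524 → R4 fires; X=0 Q=7 D=5
Draw 3: a1=1.099, a2=0.000, a3=0.000, a4=0.000, a0=1.099; τ=−ln(0.5212)/1.099=0.593 → t=1.455; u2·a0=0.5133·1.099=0.564 ≤ a1=1.099 → R1 fires; X=0 Q=7 D=6
Draw 4: a1=1.099, a2=0.000, a3=0.000, a4=0.000, a0=1.099; τ=−ln(0.7010)/1.099=0.323 → t=1.778; u2·a0=0.5028·1.099=0.553 ≤ a1=1.099 → R1 fires; X=0 Q=7 D=7
Draw 5: a1=1.099, a2=0.000, a3=0.000, a4=0.000, a0=1.099; τ=−ln(0.4834)/1.099=0.661 → t=2.439; u2·a0=0.7932·1.099=0.872 ≤ a1=1.099 → R1 fires; X=0 Q=7 D=8
Draw 6: a1=1.099, a2=0.000, a3=0.000, a4=0.000, a0=1.099; τ=−ln(0.8058)/1.099=0.196 → t=2.636; u2·a0=0.3261·1.099=0.358 ≤ a1=1.099 → R1 fires; X=0 Q=7 D=9
Draw 7: a1=1.099, a2=0.000, a3=0.000, a4=0.000, a0=1.099; τ=−ln(0.3219)/1.099=1.031 → t=3.667; u2·a0=0.9365·1.099=1.029 ≤ a1=1.099 → R1 fires; X=0 Q=7 D=10
Draw 8: a1=1.099, a2=0.000, a3=0.000, a4=0.000, a0=1.099; τ=−ln(0.3171)/1.099=1.045 → t=4.712; u2·a0=0.9655·1.099=1.061 ≤ a1=1.099 → R1 fires; X=0 Q=7 D=11
Draw 9: a1=1.099, a2=0.000, a3=0.000, a4=0.000, a0=1.099; τ=−ln(0.7707)/1.099=0.237 → t=4.949; u2·a0=0.4496·1.099=0.494 ≤ a1=1.099 → R1 fires; X=0 Q=7 D=12
Draw 10: a1=1.099, a2=0.000, a3=0.000, a4=0.000, a0=1.099; τ=−ln(0.4938)/1.099=0.642 → t=5.591; u2·a0=0.1786·1.099=0.196 ≤ a1=1.099 → R1 fires; X=0 Q=7 D=13
Draw 11: a1=1.099, a2=0.000, a3=0.000, a4=0.000, a0=1.099; τ=−ln(0.1544)/1.099=1.700 → t=7.291; u2·a0=0.3751·1.099=0.412 ≤ a1=1.099 → R1 fires; X=0 Q=7 D=14
Draw 12: a1=1.099, a2=0.000, a3=0.000, a4=0.000, a0=1.099; τ=−ln(0.4829)/1.099=0.662 → t=7.954 > T=7.43: stop.
D first becomes ≥ 8 when it reaches 8 at the event at t=2.439.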